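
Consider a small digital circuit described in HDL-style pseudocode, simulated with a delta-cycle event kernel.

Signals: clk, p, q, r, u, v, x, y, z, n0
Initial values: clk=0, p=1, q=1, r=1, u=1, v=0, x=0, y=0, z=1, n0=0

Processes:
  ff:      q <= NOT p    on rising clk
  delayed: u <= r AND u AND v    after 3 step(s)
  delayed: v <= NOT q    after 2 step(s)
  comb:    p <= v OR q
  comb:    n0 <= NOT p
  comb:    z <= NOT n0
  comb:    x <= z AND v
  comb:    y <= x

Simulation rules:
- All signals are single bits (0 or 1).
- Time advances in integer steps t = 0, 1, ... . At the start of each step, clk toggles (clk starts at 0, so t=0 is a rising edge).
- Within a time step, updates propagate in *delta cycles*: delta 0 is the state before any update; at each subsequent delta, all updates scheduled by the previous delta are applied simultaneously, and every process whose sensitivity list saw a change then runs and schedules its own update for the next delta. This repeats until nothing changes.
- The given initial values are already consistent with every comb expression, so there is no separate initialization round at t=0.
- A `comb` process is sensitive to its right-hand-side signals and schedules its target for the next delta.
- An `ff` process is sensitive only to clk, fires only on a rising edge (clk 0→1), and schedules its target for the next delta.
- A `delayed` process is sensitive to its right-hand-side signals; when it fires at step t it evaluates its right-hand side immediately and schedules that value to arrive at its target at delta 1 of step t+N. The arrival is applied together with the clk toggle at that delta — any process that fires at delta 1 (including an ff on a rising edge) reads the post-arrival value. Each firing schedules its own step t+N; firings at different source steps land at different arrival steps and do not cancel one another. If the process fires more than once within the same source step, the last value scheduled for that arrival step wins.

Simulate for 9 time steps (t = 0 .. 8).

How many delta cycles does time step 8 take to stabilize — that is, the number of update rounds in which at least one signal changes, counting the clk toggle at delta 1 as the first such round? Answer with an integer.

t=0 Δ0: clk=0 v=0 x=0 u=1 r=1 z=1 p=1 n0=0 q=1 y=0
  Δ1: clk:0→1
  Δ2: q:1→0
  Δ3: p:1→0
  Δ4: n0:0→1
  Δ5: z:1→0
  (5Δ to stable)
t=1 Δ0: clk=1 v=0 x=0 u=1 r=1 z=0 p=0 n0=1 q=0 y=0
  Δ1: clk:1→0
  (1Δ to stable)
t=2 Δ0: clk=0 v=0 x=0 u=1 r=1 z=0 p=0 n0=1 q=0 y=0
  Δ1: clk:0→1, v:0→1
  Δ2: p:0→1, q:0→1
  Δ3: n0:1→0
  Δ4: z:0→1
  Δ5: x:0→1
  Δ6: y:0→1
  (6Δ to stable)
t=3 Δ0: clk=1 v=1 x=1 u=1 r=1 z=1 p=1 n0=0 q=1 y=1
  Δ1: clk:1→0
  (1Δ to stable)
t=4 Δ0: clk=0 v=1 x=1 u=1 r=1 z=1 p=1 n0=0 q=1 y=1
  Δ1: clk:0→1, v:1→0
  Δ2: x:1→0, q:1→0
  Δ3: p:1→0, y:1→0
  Δ4: n0:0→1
  Δ5: z:1→0
  (5Δ to stable)
t=5 Δ0: clk=1 v=0 x=0 u=1 r=1 z=0 p=0 n0=1 q=0 y=0
  Δ1: clk:1→0
  (1Δ to stable)
t=6 Δ0: clk=0 v=0 x=0 u=1 r=1 z=0 p=0 n0=1 q=0 y=0
  Δ1: clk:0→1, v:0→1
  Δ2: p:0→1, q:0→1
  Δ3: n0:1→0
  Δ4: z:0→1
  Δ5: x:0→1
  Δ6: y:0→1
  (6Δ to stable)
t=7 Δ0: clk=1 v=1 x=1 u=1 r=1 z=1 p=1 n0=0 q=1 y=1
  Δ1: clk:1→0, u:1→0
  (1Δ to stable)
t=8 Δ0: clk=0 v=1 x=1 u=0 r=1 z=1 p=1 n0=0 q=1 y=1
  Δ1: clk:0→1, v:1→0
  Δ2: x:1→0, q:1→0
  Δ3: p:1→0, y:1→0
  Δ4: n0:0→1
  Δ5: z:1→0
  (5Δ to stable)

5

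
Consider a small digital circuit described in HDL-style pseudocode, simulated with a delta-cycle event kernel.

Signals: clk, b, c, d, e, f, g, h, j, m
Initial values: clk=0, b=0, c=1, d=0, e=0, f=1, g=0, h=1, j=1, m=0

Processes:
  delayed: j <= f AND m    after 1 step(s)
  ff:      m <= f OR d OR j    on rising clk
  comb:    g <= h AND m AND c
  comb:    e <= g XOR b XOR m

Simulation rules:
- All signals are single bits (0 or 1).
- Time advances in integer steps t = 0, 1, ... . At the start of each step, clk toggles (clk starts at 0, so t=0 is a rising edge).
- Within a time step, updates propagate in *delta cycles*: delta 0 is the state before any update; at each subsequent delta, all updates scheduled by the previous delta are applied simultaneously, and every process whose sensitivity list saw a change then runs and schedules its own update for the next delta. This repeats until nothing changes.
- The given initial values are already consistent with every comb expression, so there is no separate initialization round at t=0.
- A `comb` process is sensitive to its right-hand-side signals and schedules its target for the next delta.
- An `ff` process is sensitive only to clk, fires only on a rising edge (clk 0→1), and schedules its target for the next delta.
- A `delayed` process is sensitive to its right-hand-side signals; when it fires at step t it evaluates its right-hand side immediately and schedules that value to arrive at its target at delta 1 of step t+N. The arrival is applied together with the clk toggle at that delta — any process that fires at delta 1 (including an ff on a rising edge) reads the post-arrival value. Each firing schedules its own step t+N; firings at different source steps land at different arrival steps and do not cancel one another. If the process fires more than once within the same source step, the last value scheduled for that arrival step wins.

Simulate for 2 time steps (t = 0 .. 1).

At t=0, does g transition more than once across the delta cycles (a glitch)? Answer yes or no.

no

t0.Δ0 m=0 c=1 g=0 d=0 e=0 clk=0 h=1 f=1 b=0 j=1
t0.Δ1 m=0 c=1 g=0 d=0 e=0 clk=1 h=1 f=1 b=0 j=1
t0.Δ2 m=1 c=1 g=0 d=0 e=0 clk=1 h=1 f=1 b=0 j=1
t0.Δ3 m=1 c=1 g=1 d=0 e=1 clk=1 h=1 f=1 b=0 j=1
t0.Δ4 m=1 c=1 g=1 d=0 e=0 clk=1 h=1 f=1 b=0 j=1
t1.Δ0 m=1 c=1 g=1 d=0 e=0 clk=1 h=1 f=1 b=0 j=1
t1.Δ1 m=1 c=1 g=1 d=0 e=0 clk=0 h=1 f=1 b=0 j=1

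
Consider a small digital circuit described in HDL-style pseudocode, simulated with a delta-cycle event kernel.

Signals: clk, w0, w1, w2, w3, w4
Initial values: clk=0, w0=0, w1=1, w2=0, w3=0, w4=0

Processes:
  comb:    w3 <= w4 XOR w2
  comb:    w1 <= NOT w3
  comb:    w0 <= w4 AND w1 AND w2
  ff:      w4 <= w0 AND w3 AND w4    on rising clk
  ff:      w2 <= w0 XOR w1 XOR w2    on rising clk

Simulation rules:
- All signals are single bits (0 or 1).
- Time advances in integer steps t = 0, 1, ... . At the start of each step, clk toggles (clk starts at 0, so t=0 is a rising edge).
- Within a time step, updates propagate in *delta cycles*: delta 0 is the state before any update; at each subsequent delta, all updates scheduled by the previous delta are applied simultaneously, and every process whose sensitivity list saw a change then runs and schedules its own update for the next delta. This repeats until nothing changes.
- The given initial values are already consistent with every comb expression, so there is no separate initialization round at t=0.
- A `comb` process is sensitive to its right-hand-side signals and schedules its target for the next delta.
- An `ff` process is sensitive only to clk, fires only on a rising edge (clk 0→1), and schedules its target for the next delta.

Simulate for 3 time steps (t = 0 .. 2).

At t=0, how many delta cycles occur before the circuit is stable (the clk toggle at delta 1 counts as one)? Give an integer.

4

t=0 Δ0: clk=0 w0=0 w3=0 w2=0 w4=0 w1=1
  Δ1: clk:0→1
  Δ2: w2:0→1
  Δ3: w3:0→1
  Δ4: w1:1→0
  (4Δ to stable)
t=1 Δ0: clk=1 w0=0 w3=1 w2=1 w4=0 w1=0
  Δ1: clk:1→0
  (1Δ to stable)
t=2 Δ0: clk=0 w0=0 w3=1 w2=1 w4=0 w1=0
  Δ1: clk:0→1
  (1Δ to stable)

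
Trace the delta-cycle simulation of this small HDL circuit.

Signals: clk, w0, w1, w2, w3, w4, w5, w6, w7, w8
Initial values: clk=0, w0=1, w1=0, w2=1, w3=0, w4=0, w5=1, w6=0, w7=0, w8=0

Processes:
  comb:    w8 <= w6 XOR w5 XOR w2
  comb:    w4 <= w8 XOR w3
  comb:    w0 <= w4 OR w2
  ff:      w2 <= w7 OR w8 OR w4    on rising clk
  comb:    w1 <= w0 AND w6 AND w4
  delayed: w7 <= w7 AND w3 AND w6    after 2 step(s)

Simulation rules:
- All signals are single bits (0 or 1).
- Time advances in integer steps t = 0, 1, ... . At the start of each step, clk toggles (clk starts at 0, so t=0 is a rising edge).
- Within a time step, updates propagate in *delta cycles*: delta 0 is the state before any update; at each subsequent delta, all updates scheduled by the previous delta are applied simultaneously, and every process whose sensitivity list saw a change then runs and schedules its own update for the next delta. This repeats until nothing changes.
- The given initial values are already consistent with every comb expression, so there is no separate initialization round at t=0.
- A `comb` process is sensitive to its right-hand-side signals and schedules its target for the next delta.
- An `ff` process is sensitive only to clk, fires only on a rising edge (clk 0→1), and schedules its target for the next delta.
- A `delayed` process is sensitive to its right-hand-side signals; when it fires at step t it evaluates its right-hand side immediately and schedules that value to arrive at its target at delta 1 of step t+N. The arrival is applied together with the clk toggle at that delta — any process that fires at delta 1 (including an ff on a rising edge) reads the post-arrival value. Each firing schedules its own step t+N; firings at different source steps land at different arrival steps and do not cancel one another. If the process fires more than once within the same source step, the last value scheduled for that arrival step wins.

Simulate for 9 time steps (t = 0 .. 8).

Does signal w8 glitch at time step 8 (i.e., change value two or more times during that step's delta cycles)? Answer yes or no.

no

[bits: w5,w4,clk,w0,w6,w8,w3,w1,w7,w2]
t=0: Δ0=1001000001 Δ1=1011000001 Δ2=1011000000 Δ3=1010010000 Δ4=1110010000 Δ5=1111010000 | 5Δ
t=1: Δ0=1111010000 Δ1=1101010000 | 1Δ
t=2: Δ0=1101010000 Δ1=1111010000 Δ2=1111010001 Δ3=1111000001 Δ4=1011000001 | 4Δ
t=3: Δ0=1011000001 Δ1=1001000001 | 1Δ
t=4: Δ0=1001000001 Δ1=1011000001 Δ2=1011000000 Δ3=1010010000 Δ4=1110010000 Δ5=1111010000 | 5Δ
t=5: Δ0=1111010000 Δ1=1101010000 | 1Δ
t=6: Δ0=1101010000 Δ1=1111010000 Δ2=1111010001 Δ3=1111000001 Δ4=1011000001 | 4Δ
t=7: Δ0=1011000001 Δ1=1001000001 | 1Δ
t=8: Δ0=1001000001 Δ1=1011000001 Δ2=1011000000 Δ3=1010010000 Δ4=1110010000 Δ5=1111010000 | 5Δ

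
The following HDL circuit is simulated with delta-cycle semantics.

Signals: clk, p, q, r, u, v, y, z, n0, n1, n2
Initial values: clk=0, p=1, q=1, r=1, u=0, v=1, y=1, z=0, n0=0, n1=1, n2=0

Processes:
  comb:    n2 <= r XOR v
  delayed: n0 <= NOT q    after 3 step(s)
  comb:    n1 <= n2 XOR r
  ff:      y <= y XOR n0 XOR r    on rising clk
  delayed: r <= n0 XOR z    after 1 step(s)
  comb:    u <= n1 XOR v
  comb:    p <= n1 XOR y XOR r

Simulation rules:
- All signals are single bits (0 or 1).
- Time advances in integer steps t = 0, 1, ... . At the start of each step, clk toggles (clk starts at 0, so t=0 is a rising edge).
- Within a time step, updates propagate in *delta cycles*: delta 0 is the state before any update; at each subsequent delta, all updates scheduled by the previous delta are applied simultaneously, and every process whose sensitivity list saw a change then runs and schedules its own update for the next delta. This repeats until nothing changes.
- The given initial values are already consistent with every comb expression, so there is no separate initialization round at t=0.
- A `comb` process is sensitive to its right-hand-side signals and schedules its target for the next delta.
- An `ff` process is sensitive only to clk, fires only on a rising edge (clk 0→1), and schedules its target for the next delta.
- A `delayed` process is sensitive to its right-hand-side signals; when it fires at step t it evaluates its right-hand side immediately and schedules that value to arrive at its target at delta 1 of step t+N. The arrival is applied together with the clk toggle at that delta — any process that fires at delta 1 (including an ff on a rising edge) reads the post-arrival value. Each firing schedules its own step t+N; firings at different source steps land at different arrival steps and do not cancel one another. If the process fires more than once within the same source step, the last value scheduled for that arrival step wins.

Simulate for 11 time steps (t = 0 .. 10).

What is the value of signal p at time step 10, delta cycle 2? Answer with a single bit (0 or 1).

t0.Δ0 u=0 y=1 n1=1 v=1 n0=0 p=1 n2=0 r=1 z=0 q=1 clk=0
t0.Δ1 u=0 y=1 n1=1 v=1 n0=0 p=1 n2=0 r=1 z=0 q=1 clk=1
t0.Δ2 u=0 y=0 n1=1 v=1 n0=0 p=1 n2=0 r=1 z=0 q=1 clk=1
t0.Δ3 u=0 y=0 n1=1 v=1 n0=0 p=0 n2=0 r=1 z=0 q=1 clk=1
t1.Δ0 u=0 y=0 n1=1 v=1 n0=0 p=0 n2=0 r=1 z=0 q=1 clk=1
t1.Δ1 u=0 y=0 n1=1 v=1 n0=0 p=0 n2=0 r=1 z=0 q=1 clk=0
t2.Δ0 u=0 y=0 n1=1 v=1 n0=0 p=0 n2=0 r=1 z=0 q=1 clk=0
t2.Δ1 u=0 y=0 n1=1 v=1 n0=0 p=0 n2=0 r=1 z=0 q=1 clk=1
t2.Δ2 u=0 y=1 n1=1 v=1 n0=0 p=0 n2=0 r=1 z=0 q=1 clk=1
t2.Δ3 u=0 y=1 n1=1 v=1 n0=0 p=1 n2=0 r=1 z=0 q=1 clk=1
t3.Δ0 u=0 y=1 n1=1 v=1 n0=0 p=1 n2=0 r=1 z=0 q=1 clk=1
t3.Δ1 u=0 y=1 n1=1 v=1 n0=0 p=1 n2=0 r=1 z=0 q=1 clk=0
t4.Δ0 u=0 y=1 n1=1 v=1 n0=0 p=1 n2=0 r=1 z=0 q=1 clk=0
t4.Δ1 u=0 y=1 n1=1 v=1 n0=0 p=1 n2=0 r=1 z=0 q=1 clk=1
t4.Δ2 u=0 y=0 n1=1 v=1 n0=0 p=1 n2=0 r=1 z=0 q=1 clk=1
t4.Δ3 u=0 y=0 n1=1 v=1 n0=0 p=0 n2=0 r=1 z=0 q=1 clk=1
t5.Δ0 u=0 y=0 n1=1 v=1 n0=0 p=0 n2=0 r=1 z=0 q=1 clk=1
t5.Δ1 u=0 y=0 n1=1 v=1 n0=0 p=0 n2=0 r=1 z=0 q=1 clk=0
t6.Δ0 u=0 y=0 n1=1 v=1 n0=0 p=0 n2=0 r=1 z=0 q=1 clk=0
t6.Δ1 u=0 y=0 n1=1 v=1 n0=0 p=0 n2=0 r=1 z=0 q=1 clk=1
t6.Δ2 u=0 y=1 n1=1 v=1 n0=0 p=0 n2=0 r=1 z=0 q=1 clk=1
t6.Δ3 u=0 y=1 n1=1 v=1 n0=0 p=1 n2=0 r=1 z=0 q=1 clk=1
t7.Δ0 u=0 y=1 n1=1 v=1 n0=0 p=1 n2=0 r=1 z=0 q=1 clk=1
t7.Δ1 u=0 y=1 n1=1 v=1 n0=0 p=1 n2=0 r=1 z=0 q=1 clk=0
t8.Δ0 u=0 y=1 n1=1 v=1 n0=0 p=1 n2=0 r=1 z=0 q=1 clk=0
t8.Δ1 u=0 y=1 n1=1 v=1 n0=0 p=1 n2=0 r=1 z=0 q=1 clk=1
t8.Δ2 u=0 y=0 n1=1 v=1 n0=0 p=1 n2=0 r=1 z=0 q=1 clk=1
t8.Δ3 u=0 y=0 n1=1 v=1 n0=0 p=0 n2=0 r=1 z=0 q=1 clk=1
t9.Δ0 u=0 y=0 n1=1 v=1 n0=0 p=0 n2=0 r=1 z=0 q=1 clk=1
t9.Δ1 u=0 y=0 n1=1 v=1 n0=0 p=0 n2=0 r=1 z=0 q=1 clk=0
t10.Δ0 u=0 y=0 n1=1 v=1 n0=0 p=0 n2=0 r=1 z=0 q=1 clk=0
t10.Δ1 u=0 y=0 n1=1 v=1 n0=0 p=0 n2=0 r=1 z=0 q=1 clk=1
t10.Δ2 u=0 y=1 n1=1 v=1 n0=0 p=0 n2=0 r=1 z=0 q=1 clk=1
t10.Δ3 u=0 y=1 n1=1 v=1 n0=0 p=1 n2=0 r=1 z=0 q=1 clk=1

0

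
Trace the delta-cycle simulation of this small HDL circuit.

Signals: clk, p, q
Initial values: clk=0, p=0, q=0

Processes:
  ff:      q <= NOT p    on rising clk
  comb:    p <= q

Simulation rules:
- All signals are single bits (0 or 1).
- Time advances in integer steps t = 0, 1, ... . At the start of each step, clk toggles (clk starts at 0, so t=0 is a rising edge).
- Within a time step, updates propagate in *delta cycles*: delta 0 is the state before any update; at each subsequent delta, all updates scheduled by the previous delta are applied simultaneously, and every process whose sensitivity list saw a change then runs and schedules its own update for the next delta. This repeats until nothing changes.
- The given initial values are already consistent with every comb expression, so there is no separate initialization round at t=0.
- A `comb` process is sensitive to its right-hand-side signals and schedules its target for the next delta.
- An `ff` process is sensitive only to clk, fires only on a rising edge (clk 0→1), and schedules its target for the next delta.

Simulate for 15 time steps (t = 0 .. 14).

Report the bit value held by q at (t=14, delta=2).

0

t=0 Δ0: q=0 clk=0 p=0
  Δ1: clk:0→1
  Δ2: q:0→1
  Δ3: p:0→1
  (3Δ to stable)
t=1 Δ0: q=1 clk=1 p=1
  Δ1: clk:1→0
  (1Δ to stable)
t=2 Δ0: q=1 clk=0 p=1
  Δ1: clk:0→1
  Δ2: q:1→0
  Δ3: p:1→0
  (3Δ to stable)
t=3 Δ0: q=0 clk=1 p=0
  Δ1: clk:1→0
  (1Δ to stable)
t=4 Δ0: q=0 clk=0 p=0
  Δ1: clk:0→1
  Δ2: q:0→1
  Δ3: p:0→1
  (3Δ to stable)
t=5 Δ0: q=1 clk=1 p=1
  Δ1: clk:1→0
  (1Δ to stable)
t=6 Δ0: q=1 clk=0 p=1
  Δ1: clk:0→1
  Δ2: q:1→0
  Δ3: p:1→0
  (3Δ to stable)
t=7 Δ0: q=0 clk=1 p=0
  Δ1: clk:1→0
  (1Δ to stable)
t=8 Δ0: q=0 clk=0 p=0
  Δ1: clk:0→1
  Δ2: q:0→1
  Δ3: p:0→1
  (3Δ to stable)
t=9 Δ0: q=1 clk=1 p=1
  Δ1: clk:1→0
  (1Δ to stable)
t=10 Δ0: q=1 clk=0 p=1
  Δ1: clk:0→1
  Δ2: q:1→0
  Δ3: p:1→0
  (3Δ to stable)
t=11 Δ0: q=0 clk=1 p=0
  Δ1: clk:1→0
  (1Δ to stable)
t=12 Δ0: q=0 clk=0 p=0
  Δ1: clk:0→1
  Δ2: q:0→1
  Δ3: p:0→1
  (3Δ to stable)
t=13 Δ0: q=1 clk=1 p=1
  Δ1: clk:1→0
  (1Δ to stable)
t=14 Δ0: q=1 clk=0 p=1
  Δ1: clk:0→1
  Δ2: q:1→0
  Δ3: p:1→0
  (3Δ to stable)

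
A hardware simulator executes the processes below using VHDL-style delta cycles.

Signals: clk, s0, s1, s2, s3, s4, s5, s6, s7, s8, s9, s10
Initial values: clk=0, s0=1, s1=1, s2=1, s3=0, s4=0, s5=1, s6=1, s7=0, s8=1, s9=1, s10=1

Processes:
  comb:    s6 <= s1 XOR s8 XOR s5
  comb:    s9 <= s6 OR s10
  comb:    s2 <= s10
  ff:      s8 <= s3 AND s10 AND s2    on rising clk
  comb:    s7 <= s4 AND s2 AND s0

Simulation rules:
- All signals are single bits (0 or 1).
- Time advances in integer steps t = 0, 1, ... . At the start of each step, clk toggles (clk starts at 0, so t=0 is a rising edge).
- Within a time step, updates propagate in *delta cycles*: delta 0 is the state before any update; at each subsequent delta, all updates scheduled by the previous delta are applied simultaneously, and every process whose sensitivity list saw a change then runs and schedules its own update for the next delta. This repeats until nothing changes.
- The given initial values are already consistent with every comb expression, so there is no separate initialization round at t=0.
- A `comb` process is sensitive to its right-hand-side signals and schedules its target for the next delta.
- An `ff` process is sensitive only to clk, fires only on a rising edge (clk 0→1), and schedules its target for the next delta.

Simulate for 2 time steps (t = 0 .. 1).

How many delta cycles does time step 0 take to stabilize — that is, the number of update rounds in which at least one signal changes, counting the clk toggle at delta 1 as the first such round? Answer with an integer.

3

t=0 Δ0: s9=1 s2=1 s5=1 s4=0 s0=1 s3=0 clk=0 s8=1 s1=1 s10=1 s7=0 s6=1
  Δ1: clk:0→1
  Δ2: s8:1→0
  Δ3: s6:1→0
  (3Δ to stable)
t=1 Δ0: s9=1 s2=1 s5=1 s4=0 s0=1 s3=0 clk=1 s8=0 s1=1 s10=1 s7=0 s6=0
  Δ1: clk:1→0
  (1Δ to stable)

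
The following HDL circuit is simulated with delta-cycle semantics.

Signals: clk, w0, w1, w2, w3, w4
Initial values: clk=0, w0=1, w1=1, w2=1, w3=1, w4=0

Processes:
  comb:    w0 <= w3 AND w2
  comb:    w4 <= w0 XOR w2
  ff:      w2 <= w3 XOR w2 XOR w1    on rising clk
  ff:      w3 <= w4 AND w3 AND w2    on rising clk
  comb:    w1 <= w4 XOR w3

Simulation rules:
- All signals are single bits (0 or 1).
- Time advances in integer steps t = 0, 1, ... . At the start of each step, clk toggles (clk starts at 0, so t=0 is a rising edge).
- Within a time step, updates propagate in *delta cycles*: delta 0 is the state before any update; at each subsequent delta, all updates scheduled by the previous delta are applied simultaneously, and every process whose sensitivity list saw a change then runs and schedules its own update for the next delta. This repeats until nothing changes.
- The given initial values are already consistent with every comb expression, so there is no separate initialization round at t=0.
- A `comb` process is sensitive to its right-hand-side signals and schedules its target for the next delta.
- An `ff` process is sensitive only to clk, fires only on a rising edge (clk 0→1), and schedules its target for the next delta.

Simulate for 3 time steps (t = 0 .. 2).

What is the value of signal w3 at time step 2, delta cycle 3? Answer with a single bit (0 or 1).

0

t=0 Δ0: w1=1 w4=0 w3=1 clk=0 w0=1 w2=1
  Δ1: clk:0→1
  Δ2: w3:1→0
  Δ3: w1:1→0, w0:1→0
  Δ4: w4:0→1
  Δ5: w1:0→1
  (5Δ to stable)
t=1 Δ0: w1=1 w4=1 w3=0 clk=1 w0=0 w2=1
  Δ1: clk:1→0
  (1Δ to stable)
t=2 Δ0: w1=1 w4=1 w3=0 clk=0 w0=0 w2=1
  Δ1: clk:0→1
  Δ2: w2:1→0
  Δ3: w4:1→0
  Δ4: w1:1→0
  (4Δ to stable)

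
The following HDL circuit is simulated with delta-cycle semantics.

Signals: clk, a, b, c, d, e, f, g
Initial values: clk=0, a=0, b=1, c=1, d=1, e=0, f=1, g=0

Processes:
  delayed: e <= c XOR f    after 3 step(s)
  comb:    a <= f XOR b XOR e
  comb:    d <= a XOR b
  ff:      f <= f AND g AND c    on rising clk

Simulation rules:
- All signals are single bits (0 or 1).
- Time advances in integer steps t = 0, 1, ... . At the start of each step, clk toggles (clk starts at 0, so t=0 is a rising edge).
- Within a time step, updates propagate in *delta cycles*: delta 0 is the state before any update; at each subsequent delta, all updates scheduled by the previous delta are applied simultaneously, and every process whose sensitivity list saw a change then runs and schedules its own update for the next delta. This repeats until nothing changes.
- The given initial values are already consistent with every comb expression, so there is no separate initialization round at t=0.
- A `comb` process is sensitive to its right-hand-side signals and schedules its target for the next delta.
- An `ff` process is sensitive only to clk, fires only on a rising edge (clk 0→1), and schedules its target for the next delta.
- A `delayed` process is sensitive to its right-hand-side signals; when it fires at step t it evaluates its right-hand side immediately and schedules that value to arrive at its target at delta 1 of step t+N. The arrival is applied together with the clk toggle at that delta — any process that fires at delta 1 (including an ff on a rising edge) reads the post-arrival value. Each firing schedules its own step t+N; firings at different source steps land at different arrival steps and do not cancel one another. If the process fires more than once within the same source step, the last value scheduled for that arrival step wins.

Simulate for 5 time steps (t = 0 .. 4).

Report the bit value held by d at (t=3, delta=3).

1

t0.Δ0 g=0 b=1 a=0 d=1 c=1 clk=0 f=1 e=0
t0.Δ1 g=0 b=1 a=0 d=1 c=1 clk=1 f=1 e=0
t0.Δ2 g=0 b=1 a=0 d=1 c=1 clk=1 f=0 e=0
t0.Δ3 g=0 b=1 a=1 d=1 c=1 clk=1 f=0 e=0
t0.Δ4 g=0 b=1 a=1 d=0 c=1 clk=1 f=0 e=0
t1.Δ0 g=0 b=1 a=1 d=0 c=1 clk=1 f=0 e=0
t1.Δ1 g=0 b=1 a=1 d=0 c=1 clk=0 f=0 e=0
t2.Δ0 g=0 b=1 a=1 d=0 c=1 clk=0 f=0 e=0
t2.Δ1 g=0 b=1 a=1 d=0 c=1 clk=1 f=0 e=0
t3.Δ0 g=0 b=1 a=1 d=0 c=1 clk=1 f=0 e=0
t3.Δ1 g=0 b=1 a=1 d=0 c=1 clk=0 f=0 e=1
t3.Δ2 g=0 b=1 a=0 d=0 c=1 clk=0 f=0 e=1
t3.Δ3 g=0 b=1 a=0 d=1 c=1 clk=0 f=0 e=1
t4.Δ0 g=0 b=1 a=0 d=1 c=1 clk=0 f=0 e=1
t4.Δ1 g=0 b=1 a=0 d=1 c=1 clk=1 f=0 e=1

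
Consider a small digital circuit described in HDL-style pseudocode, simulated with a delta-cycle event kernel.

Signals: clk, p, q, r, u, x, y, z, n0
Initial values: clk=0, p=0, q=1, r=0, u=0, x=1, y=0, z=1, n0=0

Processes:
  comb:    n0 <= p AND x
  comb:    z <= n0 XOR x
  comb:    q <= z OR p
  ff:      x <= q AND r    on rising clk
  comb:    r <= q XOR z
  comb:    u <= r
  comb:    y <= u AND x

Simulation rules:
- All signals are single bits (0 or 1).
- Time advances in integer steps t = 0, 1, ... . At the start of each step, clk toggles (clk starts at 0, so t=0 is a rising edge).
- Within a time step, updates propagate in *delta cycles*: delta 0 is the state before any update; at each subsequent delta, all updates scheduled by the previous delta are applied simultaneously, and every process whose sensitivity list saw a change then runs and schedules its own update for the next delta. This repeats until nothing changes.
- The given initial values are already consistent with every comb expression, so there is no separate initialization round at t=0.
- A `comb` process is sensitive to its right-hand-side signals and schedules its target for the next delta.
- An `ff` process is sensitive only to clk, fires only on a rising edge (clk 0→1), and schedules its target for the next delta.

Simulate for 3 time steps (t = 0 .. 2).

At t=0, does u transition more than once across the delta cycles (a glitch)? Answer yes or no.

t0.Δ0 x=1 u=0 p=0 clk=0 q=1 y=0 n0=0 r=0 z=1
t0.Δ1 x=1 u=0 p=0 clk=1 q=1 y=0 n0=0 r=0 z=1
t0.Δ2 x=0 u=0 p=0 clk=1 q=1 y=0 n0=0 r=0 z=1
t0.Δ3 x=0 u=0 p=0 clk=1 q=1 y=0 n0=0 r=0 z=0
t0.Δ4 x=0 u=0 p=0 clk=1 q=0 y=0 n0=0 r=1 z=0
t0.Δ5 x=0 u=1 p=0 clk=1 q=0 y=0 n0=0 r=0 z=0
t0.Δ6 x=0 u=0 p=0 clk=1 q=0 y=0 n0=0 r=0 z=0
t1.Δ0 x=0 u=0 p=0 clk=1 q=0 y=0 n0=0 r=0 z=0
t1.Δ1 x=0 u=0 p=0 clk=0 q=0 y=0 n0=0 r=0 z=0
t2.Δ0 x=0 u=0 p=0 clk=0 q=0 y=0 n0=0 r=0 z=0
t2.Δ1 x=0 u=0 p=0 clk=1 q=0 y=0 n0=0 r=0 z=0

yes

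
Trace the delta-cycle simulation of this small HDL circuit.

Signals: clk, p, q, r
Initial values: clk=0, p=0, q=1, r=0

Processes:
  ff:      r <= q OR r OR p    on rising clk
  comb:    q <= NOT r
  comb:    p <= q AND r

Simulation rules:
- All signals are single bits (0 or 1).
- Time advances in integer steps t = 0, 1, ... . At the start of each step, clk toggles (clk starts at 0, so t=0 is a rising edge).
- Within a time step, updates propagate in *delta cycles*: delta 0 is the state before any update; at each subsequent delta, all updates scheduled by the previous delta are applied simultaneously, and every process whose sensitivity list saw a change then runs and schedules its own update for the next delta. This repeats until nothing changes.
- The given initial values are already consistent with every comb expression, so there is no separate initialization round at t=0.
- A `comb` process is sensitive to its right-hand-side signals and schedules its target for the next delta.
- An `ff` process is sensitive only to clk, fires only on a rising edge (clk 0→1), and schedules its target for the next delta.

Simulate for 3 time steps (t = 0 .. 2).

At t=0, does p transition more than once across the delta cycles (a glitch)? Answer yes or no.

yes

[bits: p,r,q,clk]
t=0: Δ0=0010 Δ1=0011 Δ2=0111 Δ3=1101 Δ4=0101 | 4Δ
t=1: Δ0=0101 Δ1=0100 | 1Δ
t=2: Δ0=0100 Δ1=0101 | 1Δ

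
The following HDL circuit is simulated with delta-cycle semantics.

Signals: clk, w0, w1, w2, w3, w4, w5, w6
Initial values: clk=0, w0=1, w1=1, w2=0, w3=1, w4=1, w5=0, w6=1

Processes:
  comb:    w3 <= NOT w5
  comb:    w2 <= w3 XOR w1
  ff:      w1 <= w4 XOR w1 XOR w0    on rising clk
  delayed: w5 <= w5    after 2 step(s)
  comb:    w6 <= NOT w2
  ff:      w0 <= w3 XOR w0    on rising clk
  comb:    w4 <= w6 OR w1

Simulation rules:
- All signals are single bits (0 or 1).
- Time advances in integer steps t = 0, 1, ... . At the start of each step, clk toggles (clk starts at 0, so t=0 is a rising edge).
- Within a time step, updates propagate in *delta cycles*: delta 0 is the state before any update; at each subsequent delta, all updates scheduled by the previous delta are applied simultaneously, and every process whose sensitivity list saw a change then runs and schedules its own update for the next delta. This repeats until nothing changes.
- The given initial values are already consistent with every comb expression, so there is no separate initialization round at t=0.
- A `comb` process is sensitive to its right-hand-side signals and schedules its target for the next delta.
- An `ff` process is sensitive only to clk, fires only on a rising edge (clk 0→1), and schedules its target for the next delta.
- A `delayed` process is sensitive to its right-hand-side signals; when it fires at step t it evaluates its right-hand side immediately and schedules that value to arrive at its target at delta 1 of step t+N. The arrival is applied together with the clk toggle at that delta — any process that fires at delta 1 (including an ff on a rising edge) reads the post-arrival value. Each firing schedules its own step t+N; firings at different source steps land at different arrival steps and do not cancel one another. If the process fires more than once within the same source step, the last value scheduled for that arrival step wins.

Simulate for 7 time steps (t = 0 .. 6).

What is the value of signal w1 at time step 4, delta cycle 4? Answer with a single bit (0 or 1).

1

[bits: clk,w4,w0,w3,w2,w6,w1,w5]
t=0: Δ0=01110110 Δ1=11110110 Δ2=11010110 | 2Δ
t=1: Δ0=11010110 Δ1=01010110 | 1Δ
t=2: Δ0=01010110 Δ1=11010110 Δ2=11110100 Δ3=11111100 Δ4=11111000 Δ5=10111000 | 5Δ
t=3: Δ0=10111000 Δ1=00111000 | 1Δ
t=4: Δ0=00111000 Δ1=10111000 Δ2=10011010 Δ3=11010010 Δ4=11010110 | 4Δ
t=5: Δ0=11010110 Δ1=01010110 | 1Δ
t=6: Δ0=01010110 Δ1=11010110 Δ2=11110100 Δ3=11111100 Δ4=11111000 Δ5=10111000 | 5Δ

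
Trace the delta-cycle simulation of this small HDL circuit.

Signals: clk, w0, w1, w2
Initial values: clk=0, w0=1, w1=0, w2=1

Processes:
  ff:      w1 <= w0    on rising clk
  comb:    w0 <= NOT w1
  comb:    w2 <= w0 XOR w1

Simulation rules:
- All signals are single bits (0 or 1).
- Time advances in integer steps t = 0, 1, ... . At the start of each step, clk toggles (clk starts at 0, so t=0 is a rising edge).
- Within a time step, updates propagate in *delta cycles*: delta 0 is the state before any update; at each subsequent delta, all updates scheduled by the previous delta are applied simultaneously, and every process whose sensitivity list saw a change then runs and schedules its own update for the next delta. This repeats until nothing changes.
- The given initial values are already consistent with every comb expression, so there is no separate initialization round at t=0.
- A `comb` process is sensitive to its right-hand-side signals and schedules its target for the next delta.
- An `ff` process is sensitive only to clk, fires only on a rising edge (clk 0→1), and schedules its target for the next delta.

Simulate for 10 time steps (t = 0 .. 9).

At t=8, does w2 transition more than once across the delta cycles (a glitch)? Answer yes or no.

t=0 Δ0: w2=1 w1=0 w0=1 clk=0
  Δ1: clk:0→1
  Δ2: w1:0→1
  Δ3: w2:1→0, w0:1→0
  Δ4: w2:0→1
  (4Δ to stable)
t=1 Δ0: w2=1 w1=1 w0=0 clk=1
  Δ1: clk:1→0
  (1Δ to stable)
t=2 Δ0: w2=1 w1=1 w0=0 clk=0
  Δ1: clk:0→1
  Δ2: w1:1→0
  Δ3: w2:1→0, w0:0→1
  Δ4: w2:0→1
  (4Δ to stable)
t=3 Δ0: w2=1 w1=0 w0=1 clk=1
  Δ1: clk:1→0
  (1Δ to stable)
t=4 Δ0: w2=1 w1=0 w0=1 clk=0
  Δ1: clk:0→1
  Δ2: w1:0→1
  Δ3: w2:1→0, w0:1→0
  Δ4: w2:0→1
  (4Δ to stable)
t=5 Δ0: w2=1 w1=1 w0=0 clk=1
  Δ1: clk:1→0
  (1Δ to stable)
t=6 Δ0: w2=1 w1=1 w0=0 clk=0
  Δ1: clk:0→1
  Δ2: w1:1→0
  Δ3: w2:1→0, w0:0→1
  Δ4: w2:0→1
  (4Δ to stable)
t=7 Δ0: w2=1 w1=0 w0=1 clk=1
  Δ1: clk:1→0
  (1Δ to stable)
t=8 Δ0: w2=1 w1=0 w0=1 clk=0
  Δ1: clk:0→1
  Δ2: w1:0→1
  Δ3: w2:1→0, w0:1→0
  Δ4: w2:0→1
  (4Δ to stable)
t=9 Δ0: w2=1 w1=1 w0=0 clk=1
  Δ1: clk:1→0
  (1Δ to stable)

yes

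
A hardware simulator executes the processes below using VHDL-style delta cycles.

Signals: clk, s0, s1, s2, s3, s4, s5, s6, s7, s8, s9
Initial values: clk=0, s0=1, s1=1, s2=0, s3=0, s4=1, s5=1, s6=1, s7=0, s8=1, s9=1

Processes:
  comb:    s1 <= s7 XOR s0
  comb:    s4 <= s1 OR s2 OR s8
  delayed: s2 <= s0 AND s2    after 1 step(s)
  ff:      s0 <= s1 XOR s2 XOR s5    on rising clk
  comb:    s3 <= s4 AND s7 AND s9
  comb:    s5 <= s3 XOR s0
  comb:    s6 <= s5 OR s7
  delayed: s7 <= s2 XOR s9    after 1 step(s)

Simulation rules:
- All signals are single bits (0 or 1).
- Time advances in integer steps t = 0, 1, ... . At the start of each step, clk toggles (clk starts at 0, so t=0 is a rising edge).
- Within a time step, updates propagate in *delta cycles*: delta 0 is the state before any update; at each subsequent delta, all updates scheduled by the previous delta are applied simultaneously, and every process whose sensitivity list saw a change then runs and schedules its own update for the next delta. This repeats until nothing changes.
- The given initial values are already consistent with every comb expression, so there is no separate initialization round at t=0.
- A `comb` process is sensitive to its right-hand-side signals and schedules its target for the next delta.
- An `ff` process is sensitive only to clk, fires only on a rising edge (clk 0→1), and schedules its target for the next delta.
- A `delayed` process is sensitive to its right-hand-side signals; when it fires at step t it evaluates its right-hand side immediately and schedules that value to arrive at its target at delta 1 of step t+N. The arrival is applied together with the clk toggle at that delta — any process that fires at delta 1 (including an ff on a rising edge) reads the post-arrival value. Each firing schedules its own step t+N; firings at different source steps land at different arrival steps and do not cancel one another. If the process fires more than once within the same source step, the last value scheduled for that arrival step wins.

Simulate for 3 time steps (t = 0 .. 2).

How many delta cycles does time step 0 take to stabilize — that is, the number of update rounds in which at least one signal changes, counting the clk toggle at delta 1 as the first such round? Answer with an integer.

t=0 Δ0: s5=1 s4=1 s3=0 s6=1 clk=0 s0=1 s7=0 s2=0 s8=1 s1=1 s9=1
  Δ1: clk:0→1
  Δ2: s0:1→0
  Δ3: s5:1→0, s1:1→0
  Δ4: s6:1→0
  (4Δ to stable)
t=1 Δ0: s5=0 s4=1 s3=0 s6=0 clk=1 s0=0 s7=0 s2=0 s8=1 s1=0 s9=1
  Δ1: clk:1→0
  (1Δ to stable)
t=2 Δ0: s5=0 s4=1 s3=0 s6=0 clk=0 s0=0 s7=0 s2=0 s8=1 s1=0 s9=1
  Δ1: clk:0→1
  (1Δ to stable)

4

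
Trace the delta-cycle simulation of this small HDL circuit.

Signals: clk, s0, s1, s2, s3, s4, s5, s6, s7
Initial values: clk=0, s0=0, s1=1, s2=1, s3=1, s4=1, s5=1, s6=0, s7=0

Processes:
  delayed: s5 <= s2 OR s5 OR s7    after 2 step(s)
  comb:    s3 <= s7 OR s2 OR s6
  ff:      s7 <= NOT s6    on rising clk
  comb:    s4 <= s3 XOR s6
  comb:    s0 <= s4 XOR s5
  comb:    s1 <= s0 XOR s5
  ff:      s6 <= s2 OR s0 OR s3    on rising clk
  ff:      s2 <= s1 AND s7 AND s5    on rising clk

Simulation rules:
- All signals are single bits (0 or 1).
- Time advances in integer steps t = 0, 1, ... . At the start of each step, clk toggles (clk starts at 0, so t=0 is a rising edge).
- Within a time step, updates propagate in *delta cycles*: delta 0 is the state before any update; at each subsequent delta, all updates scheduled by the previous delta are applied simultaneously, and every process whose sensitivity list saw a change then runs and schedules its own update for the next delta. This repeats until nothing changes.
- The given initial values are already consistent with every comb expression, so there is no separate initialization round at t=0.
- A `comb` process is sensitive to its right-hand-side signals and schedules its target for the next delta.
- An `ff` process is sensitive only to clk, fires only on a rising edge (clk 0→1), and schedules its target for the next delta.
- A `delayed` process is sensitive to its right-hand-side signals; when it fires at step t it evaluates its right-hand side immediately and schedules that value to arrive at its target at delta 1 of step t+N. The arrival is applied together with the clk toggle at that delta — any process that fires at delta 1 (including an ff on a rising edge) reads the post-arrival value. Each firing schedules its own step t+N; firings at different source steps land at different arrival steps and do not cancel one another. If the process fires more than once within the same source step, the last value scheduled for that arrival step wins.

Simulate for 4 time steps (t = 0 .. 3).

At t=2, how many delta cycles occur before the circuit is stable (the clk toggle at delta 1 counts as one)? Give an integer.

2

[bits: s7,s5,s3,s4,s2,clk,s1,s0,s6]
t=0: Δ0=011110100 Δ1=011111100 Δ2=111101101 Δ3=111001101 Δ4=111001111 Δ5=111001011 | 5Δ
t=1: Δ0=111001011 Δ1=111000011 | 1Δ
t=2: Δ0=111000011 Δ1=111001011 Δ2=011001011 | 2Δ
t=3: Δ0=011001011 Δ1=011000011 | 1Δ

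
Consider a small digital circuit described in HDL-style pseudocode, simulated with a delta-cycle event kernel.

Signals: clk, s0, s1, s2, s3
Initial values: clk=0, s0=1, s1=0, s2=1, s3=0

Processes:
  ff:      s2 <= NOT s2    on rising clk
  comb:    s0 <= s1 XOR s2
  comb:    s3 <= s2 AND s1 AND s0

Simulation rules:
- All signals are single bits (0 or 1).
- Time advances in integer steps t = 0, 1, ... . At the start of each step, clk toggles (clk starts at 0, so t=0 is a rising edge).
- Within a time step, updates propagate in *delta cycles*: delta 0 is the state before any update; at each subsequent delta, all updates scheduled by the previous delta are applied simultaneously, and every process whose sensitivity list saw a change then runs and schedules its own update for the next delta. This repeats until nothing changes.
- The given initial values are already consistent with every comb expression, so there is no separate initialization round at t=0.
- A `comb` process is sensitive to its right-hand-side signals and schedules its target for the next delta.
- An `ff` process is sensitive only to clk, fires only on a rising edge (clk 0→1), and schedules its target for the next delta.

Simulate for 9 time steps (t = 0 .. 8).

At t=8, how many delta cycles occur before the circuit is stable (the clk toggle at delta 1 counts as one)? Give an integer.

t0.Δ0 s0=1 s3=0 s2=1 s1=0 clk=0
t0.Δ1 s0=1 s3=0 s2=1 s1=0 clk=1
t0.Δ2 s0=1 s3=0 s2=0 s1=0 clk=1
t0.Δ3 s0=0 s3=0 s2=0 s1=0 clk=1
t1.Δ0 s0=0 s3=0 s2=0 s1=0 clk=1
t1.Δ1 s0=0 s3=0 s2=0 s1=0 clk=0
t2.Δ0 s0=0 s3=0 s2=0 s1=0 clk=0
t2.Δ1 s0=0 s3=0 s2=0 s1=0 clk=1
t2.Δ2 s0=0 s3=0 s2=1 s1=0 clk=1
t2.Δ3 s0=1 s3=0 s2=1 s1=0 clk=1
t3.Δ0 s0=1 s3=0 s2=1 s1=0 clk=1
t3.Δ1 s0=1 s3=0 s2=1 s1=0 clk=0
t4.Δ0 s0=1 s3=0 s2=1 s1=0 clk=0
t4.Δ1 s0=1 s3=0 s2=1 s1=0 clk=1
t4.Δ2 s0=1 s3=0 s2=0 s1=0 clk=1
t4.Δ3 s0=0 s3=0 s2=0 s1=0 clk=1
t5.Δ0 s0=0 s3=0 s2=0 s1=0 clk=1
t5.Δ1 s0=0 s3=0 s2=0 s1=0 clk=0
t6.Δ0 s0=0 s3=0 s2=0 s1=0 clk=0
t6.Δ1 s0=0 s3=0 s2=0 s1=0 clk=1
t6.Δ2 s0=0 s3=0 s2=1 s1=0 clk=1
t6.Δ3 s0=1 s3=0 s2=1 s1=0 clk=1
t7.Δ0 s0=1 s3=0 s2=1 s1=0 clk=1
t7.Δ1 s0=1 s3=0 s2=1 s1=0 clk=0
t8.Δ0 s0=1 s3=0 s2=1 s1=0 clk=0
t8.Δ1 s0=1 s3=0 s2=1 s1=0 clk=1
t8.Δ2 s0=1 s3=0 s2=0 s1=0 clk=1
t8.Δ3 s0=0 s3=0 s2=0 s1=0 clk=1

3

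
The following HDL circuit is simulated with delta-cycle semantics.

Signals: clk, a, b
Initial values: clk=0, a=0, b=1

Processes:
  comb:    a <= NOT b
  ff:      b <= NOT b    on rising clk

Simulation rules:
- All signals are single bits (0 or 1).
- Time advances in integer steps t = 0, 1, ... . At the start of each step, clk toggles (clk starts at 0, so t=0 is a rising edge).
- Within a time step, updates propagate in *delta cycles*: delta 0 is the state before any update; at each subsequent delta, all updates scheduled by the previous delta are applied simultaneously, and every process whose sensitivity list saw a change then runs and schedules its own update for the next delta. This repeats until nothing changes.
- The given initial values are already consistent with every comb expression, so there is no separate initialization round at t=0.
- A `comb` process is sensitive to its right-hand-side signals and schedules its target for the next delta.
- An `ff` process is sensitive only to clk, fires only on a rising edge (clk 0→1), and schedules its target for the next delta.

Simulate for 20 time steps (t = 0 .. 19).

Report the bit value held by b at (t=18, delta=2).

t=0 Δ0: a=0 b=1 clk=0
  Δ1: clk:0→1
  Δ2: b:1→0
  Δ3: a:0→1
  (3Δ to stable)
t=1 Δ0: a=1 b=0 clk=1
  Δ1: clk:1→0
  (1Δ to stable)
t=2 Δ0: a=1 b=0 clk=0
  Δ1: clk:0→1
  Δ2: b:0→1
  Δ3: a:1→0
  (3Δ to stable)
t=3 Δ0: a=0 b=1 clk=1
  Δ1: clk:1→0
  (1Δ to stable)
t=4 Δ0: a=0 b=1 clk=0
  Δ1: clk:0→1
  Δ2: b:1→0
  Δ3: a:0→1
  (3Δ to stable)
t=5 Δ0: a=1 b=0 clk=1
  Δ1: clk:1→0
  (1Δ to stable)
t=6 Δ0: a=1 b=0 clk=0
  Δ1: clk:0→1
  Δ2: b:0→1
  Δ3: a:1→0
  (3Δ to stable)
t=7 Δ0: a=0 b=1 clk=1
  Δ1: clk:1→0
  (1Δ to stable)
t=8 Δ0: a=0 b=1 clk=0
  Δ1: clk:0→1
  Δ2: b:1→0
  Δ3: a:0→1
  (3Δ to stable)
t=9 Δ0: a=1 b=0 clk=1
  Δ1: clk:1→0
  (1Δ to stable)
t=10 Δ0: a=1 b=0 clk=0
  Δ1: clk:0→1
  Δ2: b:0→1
  Δ3: a:1→0
  (3Δ to stable)
t=11 Δ0: a=0 b=1 clk=1
  Δ1: clk:1→0
  (1Δ to stable)
t=12 Δ0: a=0 b=1 clk=0
  Δ1: clk:0→1
  Δ2: b:1→0
  Δ3: a:0→1
  (3Δ to stable)
t=13 Δ0: a=1 b=0 clk=1
  Δ1: clk:1→0
  (1Δ to stable)
t=14 Δ0: a=1 b=0 clk=0
  Δ1: clk:0→1
  Δ2: b:0→1
  Δ3: a:1→0
  (3Δ to stable)
t=15 Δ0: a=0 b=1 clk=1
  Δ1: clk:1→0
  (1Δ to stable)
t=16 Δ0: a=0 b=1 clk=0
  Δ1: clk:0→1
  Δ2: b:1→0
  Δ3: a:0→1
  (3Δ to stable)
t=17 Δ0: a=1 b=0 clk=1
  Δ1: clk:1→0
  (1Δ to stable)
t=18 Δ0: a=1 b=0 clk=0
  Δ1: clk:0→1
  Δ2: b:0→1
  Δ3: a:1→0
  (3Δ to stable)
t=19 Δ0: a=0 b=1 clk=1
  Δ1: clk:1→0
  (1Δ to stable)

1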